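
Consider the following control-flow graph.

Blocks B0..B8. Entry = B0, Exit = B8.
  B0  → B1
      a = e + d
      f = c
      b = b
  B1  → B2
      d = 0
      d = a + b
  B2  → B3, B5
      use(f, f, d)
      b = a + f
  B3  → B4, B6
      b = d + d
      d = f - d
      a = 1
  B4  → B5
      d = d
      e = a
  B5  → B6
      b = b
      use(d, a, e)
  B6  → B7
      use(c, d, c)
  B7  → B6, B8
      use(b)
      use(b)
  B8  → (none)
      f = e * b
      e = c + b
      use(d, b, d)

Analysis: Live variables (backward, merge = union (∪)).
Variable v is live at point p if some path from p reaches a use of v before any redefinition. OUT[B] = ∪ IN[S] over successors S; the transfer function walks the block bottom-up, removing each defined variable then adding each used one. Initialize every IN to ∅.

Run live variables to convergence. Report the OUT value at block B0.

Answer: {a, b, c, e, f}

Derivation:
Per-block solution:
  B0:   IN={b, c, d, e}   OUT={a, b, c, e, f}
  B1:   IN={a, b, c, e, f}   OUT={a, c, d, e, f}
  B2:   IN={a, c, d, e, f}   OUT={a, b, c, d, e, f}
  B3:   IN={c, d, e, f}   OUT={a, b, c, d, e}
  B4:   IN={a, b, c, d}   OUT={a, b, c, d, e}
  B5:   IN={a, b, c, d, e}   OUT={b, c, d, e}
  B6:   IN={b, c, d, e}   OUT={b, c, d, e}
  B7:   IN={b, c, d, e}   OUT={b, c, d, e}
  B8:   IN={b, c, d, e}   OUT={}

Merge at B0: OUT[B0] = IN[B1] = {a, b, c, e, f}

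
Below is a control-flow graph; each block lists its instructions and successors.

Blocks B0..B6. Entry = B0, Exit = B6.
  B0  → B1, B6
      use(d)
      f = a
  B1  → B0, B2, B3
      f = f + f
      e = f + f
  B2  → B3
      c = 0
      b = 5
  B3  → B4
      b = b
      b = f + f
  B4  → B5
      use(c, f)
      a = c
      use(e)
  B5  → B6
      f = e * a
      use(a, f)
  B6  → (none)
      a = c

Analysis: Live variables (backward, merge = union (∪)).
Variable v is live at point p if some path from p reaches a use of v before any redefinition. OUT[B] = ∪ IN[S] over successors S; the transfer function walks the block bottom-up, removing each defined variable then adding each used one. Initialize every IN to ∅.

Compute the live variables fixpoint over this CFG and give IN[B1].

Converged values:
  B0:  IN={a, b, c, d}  OUT={a, b, c, d, f}
  B1:  IN={a, b, c, d, f}  OUT={a, b, c, d, e, f}
  B2:  IN={e, f}  OUT={b, c, e, f}
  B3:  IN={b, c, e, f}  OUT={c, e, f}
  B4:  IN={c, e, f}  OUT={a, c, e}
  B5:  IN={a, c, e}  OUT={c}
  B6:  IN={c}  OUT={}

Merge at B1: OUT[B1] = IN[B0] ⊔ IN[B2] ⊔ IN[B3] = {a, b, c, d, e, f}
Applying B1's transfer function to that OUT value gives IN[B1] (row B1 above).

Answer: {a, b, c, d, f}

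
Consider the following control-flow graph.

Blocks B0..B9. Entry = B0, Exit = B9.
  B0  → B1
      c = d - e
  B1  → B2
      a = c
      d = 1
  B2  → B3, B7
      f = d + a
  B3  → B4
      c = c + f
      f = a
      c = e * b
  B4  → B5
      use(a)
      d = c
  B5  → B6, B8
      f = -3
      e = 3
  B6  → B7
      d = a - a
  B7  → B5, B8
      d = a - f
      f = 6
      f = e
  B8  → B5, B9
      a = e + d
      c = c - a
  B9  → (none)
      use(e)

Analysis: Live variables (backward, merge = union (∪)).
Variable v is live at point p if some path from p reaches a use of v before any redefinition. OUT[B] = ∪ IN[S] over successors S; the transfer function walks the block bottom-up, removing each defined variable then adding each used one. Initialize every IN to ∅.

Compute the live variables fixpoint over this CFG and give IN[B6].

Answer: {a, c, e, f}

Derivation:
Converged values:
  B0: | IN={b, d, e} | OUT={b, c, e}
  B1: | IN={b, c, e} | OUT={a, b, c, d, e}
  B2: | IN={a, b, c, d, e} | OUT={a, b, c, e, f}
  B3: | IN={a, b, c, e, f} | OUT={a, c}
  B4: | IN={a, c} | OUT={a, c, d}
  B5: | IN={a, c, d} | OUT={a, c, d, e, f}
  B6: | IN={a, c, e, f} | OUT={a, c, e, f}
  B7: | IN={a, c, e, f} | OUT={a, c, d, e}
  B8: | IN={c, d, e} | OUT={a, c, d, e}
  B9: | IN={e} | OUT={}

Merge at B6: OUT[B6] = IN[B7] = {a, c, e, f}
Applying B6's transfer function to that OUT value gives IN[B6] (row B6 above).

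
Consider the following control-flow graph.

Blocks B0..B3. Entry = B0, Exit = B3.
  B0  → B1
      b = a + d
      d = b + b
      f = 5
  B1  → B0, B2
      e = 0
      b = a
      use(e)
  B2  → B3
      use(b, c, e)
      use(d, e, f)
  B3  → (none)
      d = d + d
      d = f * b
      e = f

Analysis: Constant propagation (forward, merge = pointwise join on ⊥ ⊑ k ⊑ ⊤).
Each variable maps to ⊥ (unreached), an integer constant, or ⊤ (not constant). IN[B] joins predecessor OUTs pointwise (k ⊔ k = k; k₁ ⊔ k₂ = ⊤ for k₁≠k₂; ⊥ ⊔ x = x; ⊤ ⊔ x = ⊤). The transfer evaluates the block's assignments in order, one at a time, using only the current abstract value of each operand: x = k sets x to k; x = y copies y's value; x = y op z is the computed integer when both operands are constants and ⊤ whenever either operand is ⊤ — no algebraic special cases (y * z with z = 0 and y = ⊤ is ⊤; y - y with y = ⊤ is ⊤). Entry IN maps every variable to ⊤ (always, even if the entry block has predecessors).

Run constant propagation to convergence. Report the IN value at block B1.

Per-block solution:
  B0:   IN=(all ⊤)   OUT={f:5; rest ⊤}
  B1:   IN={f:5; rest ⊤}   OUT={e:0, f:5; rest ⊤}
  B2:   IN={e:0, f:5; rest ⊤}   OUT={e:0, f:5; rest ⊤}
  B3:   IN={e:0, f:5; rest ⊤}   OUT={e:5, f:5; rest ⊤}

Merge at B1: IN[B1] = OUT[B0] = {a: ⊤, b: ⊤, c: ⊤, d: ⊤, e: ⊤, f: 5}

Answer: {a: ⊤, b: ⊤, c: ⊤, d: ⊤, e: ⊤, f: 5}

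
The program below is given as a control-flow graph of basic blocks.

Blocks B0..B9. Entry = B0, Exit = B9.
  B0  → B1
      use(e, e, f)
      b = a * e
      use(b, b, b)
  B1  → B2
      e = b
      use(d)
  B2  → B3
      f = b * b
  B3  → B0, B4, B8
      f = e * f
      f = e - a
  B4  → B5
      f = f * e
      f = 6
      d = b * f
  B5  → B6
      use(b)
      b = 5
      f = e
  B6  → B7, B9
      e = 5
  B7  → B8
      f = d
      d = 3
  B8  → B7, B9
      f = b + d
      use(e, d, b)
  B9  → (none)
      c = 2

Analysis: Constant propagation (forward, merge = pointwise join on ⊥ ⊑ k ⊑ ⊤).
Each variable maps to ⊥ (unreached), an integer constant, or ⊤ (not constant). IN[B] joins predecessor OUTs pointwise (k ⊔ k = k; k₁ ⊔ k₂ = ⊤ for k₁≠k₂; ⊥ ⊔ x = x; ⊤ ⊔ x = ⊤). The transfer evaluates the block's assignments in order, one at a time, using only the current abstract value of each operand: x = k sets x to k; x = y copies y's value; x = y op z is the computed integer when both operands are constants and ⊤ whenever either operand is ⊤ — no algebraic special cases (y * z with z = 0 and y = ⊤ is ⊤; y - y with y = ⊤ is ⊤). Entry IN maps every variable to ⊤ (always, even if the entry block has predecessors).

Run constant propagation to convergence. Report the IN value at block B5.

Per-block solution:
  B0:   IN=(all ⊤)   OUT=(all ⊤)
  B1:   IN=(all ⊤)   OUT=(all ⊤)
  B2:   IN=(all ⊤)   OUT=(all ⊤)
  B3:   IN=(all ⊤)   OUT=(all ⊤)
  B4:   IN=(all ⊤)   OUT={f:6; rest ⊤}
  B5:   IN={f:6; rest ⊤}   OUT={b:5; rest ⊤}
  B6:   IN={b:5; rest ⊤}   OUT={b:5, e:5; rest ⊤}
  B7:   IN=(all ⊤)   OUT={d:3; rest ⊤}
  B8:   IN=(all ⊤)   OUT=(all ⊤)
  B9:   IN=(all ⊤)   OUT={c:2; rest ⊤}

Merge at B5: IN[B5] = OUT[B4] = {a: ⊤, b: ⊤, c: ⊤, d: ⊤, e: ⊤, f: 6}

Answer: {a: ⊤, b: ⊤, c: ⊤, d: ⊤, e: ⊤, f: 6}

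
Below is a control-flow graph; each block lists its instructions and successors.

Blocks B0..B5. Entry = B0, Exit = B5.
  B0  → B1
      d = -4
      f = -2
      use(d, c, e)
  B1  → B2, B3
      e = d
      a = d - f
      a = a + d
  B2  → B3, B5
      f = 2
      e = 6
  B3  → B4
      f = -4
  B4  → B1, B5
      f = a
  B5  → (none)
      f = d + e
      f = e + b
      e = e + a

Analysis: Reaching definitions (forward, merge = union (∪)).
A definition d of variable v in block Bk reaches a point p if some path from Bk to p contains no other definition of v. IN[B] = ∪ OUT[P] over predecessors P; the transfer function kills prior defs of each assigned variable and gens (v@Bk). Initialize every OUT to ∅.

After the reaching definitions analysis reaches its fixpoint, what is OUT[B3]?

Fixpoint table:
  B0:  IN={}  OUT={d@B0, f@B0}
  B1:  IN={a@B1, d@B0, e@B1, e@B2, f@B0, f@B4}  OUT={a@B1, d@B0, e@B1, f@B0, f@B4}
  B2:  IN={a@B1, d@B0, e@B1, f@B0, f@B4}  OUT={a@B1, d@B0, e@B2, f@B2}
  B3:  IN={a@B1, d@B0, e@B1, e@B2, f@B0, f@B2, f@B4}  OUT={a@B1, d@B0, e@B1, e@B2, f@B3}
  B4:  IN={a@B1, d@B0, e@B1, e@B2, f@B3}  OUT={a@B1, d@B0, e@B1, e@B2, f@B4}
  B5:  IN={a@B1, d@B0, e@B1, e@B2, f@B2, f@B4}  OUT={a@B1, d@B0, e@B5, f@B5}

Merge at B3: IN[B3] = OUT[B1] ⊔ OUT[B2] = {a@B1, d@B0, e@B1, e@B2, f@B0, f@B2, f@B4}
Applying B3's transfer function to that IN value gives OUT[B3] (row B3 above).

Answer: {a@B1, d@B0, e@B1, e@B2, f@B3}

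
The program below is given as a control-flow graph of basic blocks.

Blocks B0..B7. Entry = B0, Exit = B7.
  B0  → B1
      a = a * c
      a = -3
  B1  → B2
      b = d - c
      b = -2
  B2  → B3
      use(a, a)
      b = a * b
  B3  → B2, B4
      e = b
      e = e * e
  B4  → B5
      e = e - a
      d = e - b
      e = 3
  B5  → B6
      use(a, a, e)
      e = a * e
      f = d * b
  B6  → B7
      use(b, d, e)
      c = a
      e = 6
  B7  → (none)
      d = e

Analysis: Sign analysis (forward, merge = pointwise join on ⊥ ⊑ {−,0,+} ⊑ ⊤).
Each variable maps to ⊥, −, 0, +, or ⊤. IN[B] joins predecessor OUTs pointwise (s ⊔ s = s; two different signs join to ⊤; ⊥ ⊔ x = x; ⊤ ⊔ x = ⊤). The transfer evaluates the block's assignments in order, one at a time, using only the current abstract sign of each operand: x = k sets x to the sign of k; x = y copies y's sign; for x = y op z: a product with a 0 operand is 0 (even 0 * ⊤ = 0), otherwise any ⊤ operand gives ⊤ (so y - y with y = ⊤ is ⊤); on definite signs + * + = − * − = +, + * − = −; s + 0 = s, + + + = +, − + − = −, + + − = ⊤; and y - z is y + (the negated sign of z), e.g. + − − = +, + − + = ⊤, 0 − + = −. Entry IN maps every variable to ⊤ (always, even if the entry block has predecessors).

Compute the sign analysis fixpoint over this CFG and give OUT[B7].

Answer: {a: -, b: ⊤, c: -, d: +, e: +, f: ⊤}

Derivation:
Per-block solution:
  B0:  IN=(all ⊤)  OUT={a:-; rest ⊤}
  B1:  IN={a:-; rest ⊤}  OUT={a:-, b:-; rest ⊤}
  B2:  IN={a:-; rest ⊤}  OUT={a:-; rest ⊤}
  B3:  IN={a:-; rest ⊤}  OUT={a:-; rest ⊤}
  B4:  IN={a:-; rest ⊤}  OUT={a:-, e:+; rest ⊤}
  B5:  IN={a:-, e:+; rest ⊤}  OUT={a:-, e:-; rest ⊤}
  B6:  IN={a:-, e:-; rest ⊤}  OUT={a:-, c:-, e:+; rest ⊤}
  B7:  IN={a:-, c:-, e:+; rest ⊤}  OUT={a:-, c:-, d:+, e:+; rest ⊤}

Merge at B7: IN[B7] = OUT[B6] = {a: -, b: ⊤, c: -, d: ⊤, e: +, f: ⊤}
Applying B7's transfer function to that IN value gives OUT[B7] (row B7 above).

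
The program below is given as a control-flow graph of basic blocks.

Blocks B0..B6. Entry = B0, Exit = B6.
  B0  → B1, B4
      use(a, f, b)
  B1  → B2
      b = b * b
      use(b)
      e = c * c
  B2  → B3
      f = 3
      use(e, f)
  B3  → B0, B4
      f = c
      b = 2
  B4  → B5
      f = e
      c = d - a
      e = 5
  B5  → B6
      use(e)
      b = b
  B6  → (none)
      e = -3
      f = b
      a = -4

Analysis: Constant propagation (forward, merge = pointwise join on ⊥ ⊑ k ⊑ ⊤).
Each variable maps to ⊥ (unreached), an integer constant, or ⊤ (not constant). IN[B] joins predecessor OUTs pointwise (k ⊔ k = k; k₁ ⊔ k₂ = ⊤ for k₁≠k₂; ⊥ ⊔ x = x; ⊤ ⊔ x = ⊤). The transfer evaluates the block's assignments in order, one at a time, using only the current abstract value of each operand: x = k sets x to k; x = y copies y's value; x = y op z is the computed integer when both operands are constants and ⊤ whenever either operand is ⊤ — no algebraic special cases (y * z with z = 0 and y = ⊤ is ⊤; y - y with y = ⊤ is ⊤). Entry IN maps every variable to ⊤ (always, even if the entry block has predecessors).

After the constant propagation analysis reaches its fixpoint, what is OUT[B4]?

Per-block solution:
  B0:  IN=(all ⊤)  OUT=(all ⊤)
  B1:  IN=(all ⊤)  OUT=(all ⊤)
  B2:  IN=(all ⊤)  OUT={f:3; rest ⊤}
  B3:  IN={f:3; rest ⊤}  OUT={b:2; rest ⊤}
  B4:  IN=(all ⊤)  OUT={e:5; rest ⊤}
  B5:  IN={e:5; rest ⊤}  OUT={e:5; rest ⊤}
  B6:  IN={e:5; rest ⊤}  OUT={a:-4, e:-3; rest ⊤}

Merge at B4: IN[B4] = OUT[B0] ⊔ OUT[B3] = {a: ⊤, b: ⊤, c: ⊤, d: ⊤, e: ⊤, f: ⊤}
Applying B4's transfer function to that IN value gives OUT[B4] (row B4 above).

Answer: {a: ⊤, b: ⊤, c: ⊤, d: ⊤, e: 5, f: ⊤}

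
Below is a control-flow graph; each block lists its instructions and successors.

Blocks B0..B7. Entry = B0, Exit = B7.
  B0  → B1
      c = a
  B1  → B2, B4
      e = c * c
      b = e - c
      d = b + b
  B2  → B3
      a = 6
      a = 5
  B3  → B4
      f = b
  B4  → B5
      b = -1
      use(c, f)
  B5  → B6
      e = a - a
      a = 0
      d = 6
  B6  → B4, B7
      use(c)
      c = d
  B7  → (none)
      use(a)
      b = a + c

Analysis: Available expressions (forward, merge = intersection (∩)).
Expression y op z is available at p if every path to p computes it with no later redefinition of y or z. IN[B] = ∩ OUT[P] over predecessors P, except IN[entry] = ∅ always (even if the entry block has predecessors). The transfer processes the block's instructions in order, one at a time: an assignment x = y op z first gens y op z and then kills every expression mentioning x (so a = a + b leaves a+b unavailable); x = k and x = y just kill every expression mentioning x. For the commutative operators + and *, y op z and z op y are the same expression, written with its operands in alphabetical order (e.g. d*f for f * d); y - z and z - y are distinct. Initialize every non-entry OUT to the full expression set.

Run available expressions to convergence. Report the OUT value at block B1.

Answer: {b+b, c*c, e-c}

Working:
Per-block solution:
  B0:  IN={}  OUT={}
  B1:  IN={}  OUT={b+b, c*c, e-c}
  B2:  IN={b+b, c*c, e-c}  OUT={b+b, c*c, e-c}
  B3:  IN={b+b, c*c, e-c}  OUT={b+b, c*c, e-c}
  B4:  IN={}  OUT={}
  B5:  IN={}  OUT={}
  B6:  IN={}  OUT={}
  B7:  IN={}  OUT={a+c}

Merge at B1: IN[B1] = OUT[B0] = {}
Applying B1's transfer function to that IN value gives OUT[B1] (row B1 above).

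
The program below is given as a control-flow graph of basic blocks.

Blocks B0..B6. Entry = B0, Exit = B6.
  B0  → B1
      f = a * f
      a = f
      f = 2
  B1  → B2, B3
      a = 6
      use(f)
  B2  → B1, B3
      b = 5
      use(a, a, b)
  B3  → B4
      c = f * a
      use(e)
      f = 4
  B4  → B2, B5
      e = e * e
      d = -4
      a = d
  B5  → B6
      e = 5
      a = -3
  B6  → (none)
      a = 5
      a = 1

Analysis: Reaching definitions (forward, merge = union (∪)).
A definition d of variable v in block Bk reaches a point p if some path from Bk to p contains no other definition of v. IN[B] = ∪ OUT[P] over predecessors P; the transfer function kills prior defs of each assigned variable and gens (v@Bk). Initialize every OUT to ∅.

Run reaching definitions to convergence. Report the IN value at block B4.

Per-block solution:
  B0: | IN={} | OUT={a@B0, f@B0}
  B1: | IN={a@B0, a@B1, a@B4, b@B2, c@B3, d@B4, e@B4, f@B0, f@B3} | OUT={a@B1, b@B2, c@B3, d@B4, e@B4, f@B0, f@B3}
  B2: | IN={a@B1, a@B4, b@B2, c@B3, d@B4, e@B4, f@B0, f@B3} | OUT={a@B1, a@B4, b@B2, c@B3, d@B4, e@B4, f@B0, f@B3}
  B3: | IN={a@B1, a@B4, b@B2, c@B3, d@B4, e@B4, f@B0, f@B3} | OUT={a@B1, a@B4, b@B2, c@B3, d@B4, e@B4, f@B3}
  B4: | IN={a@B1, a@B4, b@B2, c@B3, d@B4, e@B4, f@B3} | OUT={a@B4, b@B2, c@B3, d@B4, e@B4, f@B3}
  B5: | IN={a@B4, b@B2, c@B3, d@B4, e@B4, f@B3} | OUT={a@B5, b@B2, c@B3, d@B4, e@B5, f@B3}
  B6: | IN={a@B5, b@B2, c@B3, d@B4, e@B5, f@B3} | OUT={a@B6, b@B2, c@B3, d@B4, e@B5, f@B3}

Merge at B4: IN[B4] = OUT[B3] = {a@B1, a@B4, b@B2, c@B3, d@B4, e@B4, f@B3}

Answer: {a@B1, a@B4, b@B2, c@B3, d@B4, e@B4, f@B3}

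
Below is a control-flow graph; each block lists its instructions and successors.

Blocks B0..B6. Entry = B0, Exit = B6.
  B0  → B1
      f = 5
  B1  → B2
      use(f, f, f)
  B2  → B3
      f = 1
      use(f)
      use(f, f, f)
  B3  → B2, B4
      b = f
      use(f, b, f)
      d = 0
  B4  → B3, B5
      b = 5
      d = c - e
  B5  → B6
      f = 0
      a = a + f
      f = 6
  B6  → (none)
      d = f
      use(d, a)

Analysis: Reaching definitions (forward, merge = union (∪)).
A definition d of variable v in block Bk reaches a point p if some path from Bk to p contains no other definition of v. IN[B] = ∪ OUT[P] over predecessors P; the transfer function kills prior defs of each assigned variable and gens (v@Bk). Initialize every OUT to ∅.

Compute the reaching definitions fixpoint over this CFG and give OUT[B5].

Answer: {a@B5, b@B4, d@B4, f@B5}

Derivation:
Fixpoint table:
  B0: | IN={} | OUT={f@B0}
  B1: | IN={f@B0} | OUT={f@B0}
  B2: | IN={b@B3, d@B3, f@B0, f@B2} | OUT={b@B3, d@B3, f@B2}
  B3: | IN={b@B3, b@B4, d@B3, d@B4, f@B2} | OUT={b@B3, d@B3, f@B2}
  B4: | IN={b@B3, d@B3, f@B2} | OUT={b@B4, d@B4, f@B2}
  B5: | IN={b@B4, d@B4, f@B2} | OUT={a@B5, b@B4, d@B4, f@B5}
  B6: | IN={a@B5, b@B4, d@B4, f@B5} | OUT={a@B5, b@B4, d@B6, f@B5}

Merge at B5: IN[B5] = OUT[B4] = {b@B4, d@B4, f@B2}
Applying B5's transfer function to that IN value gives OUT[B5] (row B5 above).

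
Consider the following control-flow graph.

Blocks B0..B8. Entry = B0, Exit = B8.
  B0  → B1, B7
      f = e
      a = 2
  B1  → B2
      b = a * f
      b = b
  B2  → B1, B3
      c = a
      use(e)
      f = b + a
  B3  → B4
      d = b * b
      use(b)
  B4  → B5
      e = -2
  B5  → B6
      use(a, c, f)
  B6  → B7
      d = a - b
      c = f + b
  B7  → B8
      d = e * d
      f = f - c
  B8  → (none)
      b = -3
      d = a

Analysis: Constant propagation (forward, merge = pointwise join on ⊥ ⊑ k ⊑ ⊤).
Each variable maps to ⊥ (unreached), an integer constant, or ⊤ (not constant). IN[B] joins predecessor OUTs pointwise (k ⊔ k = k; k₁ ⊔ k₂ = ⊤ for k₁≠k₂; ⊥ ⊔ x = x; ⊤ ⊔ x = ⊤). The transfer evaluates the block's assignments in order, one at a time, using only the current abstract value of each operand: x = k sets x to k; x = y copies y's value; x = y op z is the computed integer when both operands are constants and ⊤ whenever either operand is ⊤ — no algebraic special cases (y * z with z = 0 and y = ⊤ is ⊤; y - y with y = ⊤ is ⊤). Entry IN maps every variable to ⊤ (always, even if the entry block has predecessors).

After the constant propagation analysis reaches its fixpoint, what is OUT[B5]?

Converged values:
  B0: | IN=(all ⊤) | OUT={a:2; rest ⊤}
  B1: | IN={a:2; rest ⊤} | OUT={a:2; rest ⊤}
  B2: | IN={a:2; rest ⊤} | OUT={a:2, c:2; rest ⊤}
  B3: | IN={a:2, c:2; rest ⊤} | OUT={a:2, c:2; rest ⊤}
  B4: | IN={a:2, c:2; rest ⊤} | OUT={a:2, c:2, e:-2; rest ⊤}
  B5: | IN={a:2, c:2, e:-2; rest ⊤} | OUT={a:2, c:2, e:-2; rest ⊤}
  B6: | IN={a:2, c:2, e:-2; rest ⊤} | OUT={a:2, e:-2; rest ⊤}
  B7: | IN={a:2; rest ⊤} | OUT={a:2; rest ⊤}
  B8: | IN={a:2; rest ⊤} | OUT={a:2, b:-3, d:2; rest ⊤}

Merge at B5: IN[B5] = OUT[B4] = {a: 2, b: ⊤, c: 2, d: ⊤, e: -2, f: ⊤}
Applying B5's transfer function to that IN value gives OUT[B5] (row B5 above).

Answer: {a: 2, b: ⊤, c: 2, d: ⊤, e: -2, f: ⊤}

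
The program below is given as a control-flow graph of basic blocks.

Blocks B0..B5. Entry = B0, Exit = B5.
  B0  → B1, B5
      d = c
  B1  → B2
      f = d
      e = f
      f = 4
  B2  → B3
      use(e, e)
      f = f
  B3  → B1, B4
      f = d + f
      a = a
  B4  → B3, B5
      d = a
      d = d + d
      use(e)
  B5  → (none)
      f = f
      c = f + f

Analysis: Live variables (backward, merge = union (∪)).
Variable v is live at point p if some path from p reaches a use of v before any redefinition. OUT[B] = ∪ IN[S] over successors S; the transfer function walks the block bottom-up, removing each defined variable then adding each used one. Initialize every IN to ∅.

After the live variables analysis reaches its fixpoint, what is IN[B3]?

Answer: {a, d, e, f}

Trace:
Fixpoint table:
  B0:   IN={a, c, f}   OUT={a, d, f}
  B1:   IN={a, d}   OUT={a, d, e, f}
  B2:   IN={a, d, e, f}   OUT={a, d, e, f}
  B3:   IN={a, d, e, f}   OUT={a, d, e, f}
  B4:   IN={a, e, f}   OUT={a, d, e, f}
  B5:   IN={f}   OUT={}

Merge at B3: OUT[B3] = IN[B1] ⊔ IN[B4] = {a, d, e, f}
Applying B3's transfer function to that OUT value gives IN[B3] (row B3 above).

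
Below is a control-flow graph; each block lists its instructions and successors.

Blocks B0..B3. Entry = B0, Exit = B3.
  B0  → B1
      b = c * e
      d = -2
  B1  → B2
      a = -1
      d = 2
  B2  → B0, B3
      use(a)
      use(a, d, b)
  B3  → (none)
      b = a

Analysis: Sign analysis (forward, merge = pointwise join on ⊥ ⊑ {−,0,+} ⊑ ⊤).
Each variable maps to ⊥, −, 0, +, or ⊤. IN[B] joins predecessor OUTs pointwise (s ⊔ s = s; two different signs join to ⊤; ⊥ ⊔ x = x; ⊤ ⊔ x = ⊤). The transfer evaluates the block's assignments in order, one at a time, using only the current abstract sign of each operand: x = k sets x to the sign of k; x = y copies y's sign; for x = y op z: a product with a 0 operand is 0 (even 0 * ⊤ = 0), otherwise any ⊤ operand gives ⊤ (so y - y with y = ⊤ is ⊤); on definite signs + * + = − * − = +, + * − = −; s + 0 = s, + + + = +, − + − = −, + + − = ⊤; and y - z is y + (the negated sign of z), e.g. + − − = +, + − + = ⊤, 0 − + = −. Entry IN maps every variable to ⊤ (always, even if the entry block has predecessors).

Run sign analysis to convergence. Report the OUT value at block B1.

Answer: {a: -, b: ⊤, c: ⊤, d: +, e: ⊤, f: ⊤}

Derivation:
Per-block solution:
  B0:   IN=(all ⊤)   OUT={d:-; rest ⊤}
  B1:   IN={d:-; rest ⊤}   OUT={a:-, d:+; rest ⊤}
  B2:   IN={a:-, d:+; rest ⊤}   OUT={a:-, d:+; rest ⊤}
  B3:   IN={a:-, d:+; rest ⊤}   OUT={a:-, b:-, d:+; rest ⊤}

Merge at B1: IN[B1] = OUT[B0] = {a: ⊤, b: ⊤, c: ⊤, d: -, e: ⊤, f: ⊤}
Applying B1's transfer function to that IN value gives OUT[B1] (row B1 above).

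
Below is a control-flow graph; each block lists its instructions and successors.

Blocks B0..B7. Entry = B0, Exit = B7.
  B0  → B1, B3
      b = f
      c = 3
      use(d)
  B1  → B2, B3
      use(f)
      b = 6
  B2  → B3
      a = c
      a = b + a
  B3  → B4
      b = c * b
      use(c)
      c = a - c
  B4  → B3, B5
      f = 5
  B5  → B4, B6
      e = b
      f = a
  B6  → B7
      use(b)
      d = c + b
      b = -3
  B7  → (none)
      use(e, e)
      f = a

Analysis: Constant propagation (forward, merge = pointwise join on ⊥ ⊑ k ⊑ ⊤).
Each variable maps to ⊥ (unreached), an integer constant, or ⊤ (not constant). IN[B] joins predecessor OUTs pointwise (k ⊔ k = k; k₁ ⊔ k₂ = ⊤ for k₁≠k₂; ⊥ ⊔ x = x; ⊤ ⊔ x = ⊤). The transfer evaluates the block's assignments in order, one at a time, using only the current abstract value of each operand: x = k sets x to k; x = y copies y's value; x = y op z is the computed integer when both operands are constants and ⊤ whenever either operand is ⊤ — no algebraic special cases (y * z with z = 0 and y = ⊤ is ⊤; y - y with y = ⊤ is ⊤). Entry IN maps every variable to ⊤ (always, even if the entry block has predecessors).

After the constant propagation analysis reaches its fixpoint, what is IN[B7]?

Answer: {a: ⊤, b: -3, c: ⊤, d: ⊤, e: ⊤, f: ⊤}

Working:
Fixpoint table:
  B0: | IN=(all ⊤) | OUT={c:3; rest ⊤}
  B1: | IN={c:3; rest ⊤} | OUT={b:6, c:3; rest ⊤}
  B2: | IN={b:6, c:3; rest ⊤} | OUT={a:9, b:6, c:3; rest ⊤}
  B3: | IN=(all ⊤) | OUT=(all ⊤)
  B4: | IN=(all ⊤) | OUT={f:5; rest ⊤}
  B5: | IN={f:5; rest ⊤} | OUT=(all ⊤)
  B6: | IN=(all ⊤) | OUT={b:-3; rest ⊤}
  B7: | IN={b:-3; rest ⊤} | OUT={b:-3; rest ⊤}

Merge at B7: IN[B7] = OUT[B6] = {a: ⊤, b: -3, c: ⊤, d: ⊤, e: ⊤, f: ⊤}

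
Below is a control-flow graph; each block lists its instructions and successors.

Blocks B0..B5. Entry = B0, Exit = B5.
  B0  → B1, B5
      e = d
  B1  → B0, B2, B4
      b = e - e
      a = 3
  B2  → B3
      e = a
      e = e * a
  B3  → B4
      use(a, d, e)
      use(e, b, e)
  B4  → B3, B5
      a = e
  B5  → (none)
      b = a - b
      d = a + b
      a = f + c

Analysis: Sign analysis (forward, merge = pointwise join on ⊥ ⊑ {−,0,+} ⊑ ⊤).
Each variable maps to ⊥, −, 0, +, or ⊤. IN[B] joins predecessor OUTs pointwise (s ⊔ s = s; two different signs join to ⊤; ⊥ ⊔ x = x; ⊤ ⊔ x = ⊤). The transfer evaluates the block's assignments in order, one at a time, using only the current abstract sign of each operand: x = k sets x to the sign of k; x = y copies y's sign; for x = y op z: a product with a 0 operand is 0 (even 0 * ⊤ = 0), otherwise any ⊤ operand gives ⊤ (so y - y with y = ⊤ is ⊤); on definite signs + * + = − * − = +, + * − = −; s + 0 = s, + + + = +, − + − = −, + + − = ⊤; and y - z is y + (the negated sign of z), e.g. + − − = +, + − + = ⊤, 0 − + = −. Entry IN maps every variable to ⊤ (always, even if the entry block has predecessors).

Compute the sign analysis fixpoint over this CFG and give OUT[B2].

Fixpoint table:
  B0:  IN=(all ⊤)  OUT=(all ⊤)
  B1:  IN=(all ⊤)  OUT={a:+; rest ⊤}
  B2:  IN={a:+; rest ⊤}  OUT={a:+, e:+; rest ⊤}
  B3:  IN=(all ⊤)  OUT=(all ⊤)
  B4:  IN=(all ⊤)  OUT=(all ⊤)
  B5:  IN=(all ⊤)  OUT=(all ⊤)

Merge at B2: IN[B2] = OUT[B1] = {a: +, b: ⊤, c: ⊤, d: ⊤, e: ⊤, f: ⊤}
Applying B2's transfer function to that IN value gives OUT[B2] (row B2 above).

Answer: {a: +, b: ⊤, c: ⊤, d: ⊤, e: +, f: ⊤}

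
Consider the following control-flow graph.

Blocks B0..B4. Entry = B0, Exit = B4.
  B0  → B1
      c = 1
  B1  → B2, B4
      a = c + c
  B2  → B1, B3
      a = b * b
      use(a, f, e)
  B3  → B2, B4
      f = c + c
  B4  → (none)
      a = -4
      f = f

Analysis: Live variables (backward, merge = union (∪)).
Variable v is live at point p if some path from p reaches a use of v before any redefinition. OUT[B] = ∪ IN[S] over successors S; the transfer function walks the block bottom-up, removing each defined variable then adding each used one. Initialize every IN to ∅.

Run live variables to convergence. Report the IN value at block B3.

Answer: {b, c, e}

Trace:
Fixpoint table:
  B0:   IN={b, e, f}   OUT={b, c, e, f}
  B1:   IN={b, c, e, f}   OUT={b, c, e, f}
  B2:   IN={b, c, e, f}   OUT={b, c, e, f}
  B3:   IN={b, c, e}   OUT={b, c, e, f}
  B4:   IN={f}   OUT={}

Merge at B3: OUT[B3] = IN[B2] ⊔ IN[B4] = {b, c, e, f}
Applying B3's transfer function to that OUT value gives IN[B3] (row B3 above).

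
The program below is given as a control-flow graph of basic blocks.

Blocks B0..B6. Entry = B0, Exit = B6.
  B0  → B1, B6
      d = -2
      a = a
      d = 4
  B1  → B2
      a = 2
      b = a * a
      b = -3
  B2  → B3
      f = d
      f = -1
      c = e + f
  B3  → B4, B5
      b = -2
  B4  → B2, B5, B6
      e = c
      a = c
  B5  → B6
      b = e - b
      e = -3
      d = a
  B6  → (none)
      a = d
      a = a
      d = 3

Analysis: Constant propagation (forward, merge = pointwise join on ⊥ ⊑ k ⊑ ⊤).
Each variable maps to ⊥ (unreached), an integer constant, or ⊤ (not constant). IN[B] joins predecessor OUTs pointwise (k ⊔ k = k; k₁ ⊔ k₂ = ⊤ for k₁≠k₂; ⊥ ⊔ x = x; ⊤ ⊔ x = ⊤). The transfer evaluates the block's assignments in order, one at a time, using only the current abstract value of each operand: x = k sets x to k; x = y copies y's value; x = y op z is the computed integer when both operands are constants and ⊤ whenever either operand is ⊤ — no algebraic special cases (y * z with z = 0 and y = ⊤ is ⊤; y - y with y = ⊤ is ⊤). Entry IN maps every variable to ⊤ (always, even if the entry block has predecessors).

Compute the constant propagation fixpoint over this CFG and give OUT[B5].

Answer: {a: ⊤, b: ⊤, c: ⊤, d: ⊤, e: -3, f: -1}

Trace:
Per-block solution:
  B0: | IN=(all ⊤) | OUT={d:4; rest ⊤}
  B1: | IN={d:4; rest ⊤} | OUT={a:2, b:-3, d:4; rest ⊤}
  B2: | IN={d:4; rest ⊤} | OUT={d:4, f:-1; rest ⊤}
  B3: | IN={d:4, f:-1; rest ⊤} | OUT={b:-2, d:4, f:-1; rest ⊤}
  B4: | IN={b:-2, d:4, f:-1; rest ⊤} | OUT={b:-2, d:4, f:-1; rest ⊤}
  B5: | IN={b:-2, d:4, f:-1; rest ⊤} | OUT={e:-3, f:-1; rest ⊤}
  B6: | IN=(all ⊤) | OUT={d:3; rest ⊤}

Merge at B5: IN[B5] = OUT[B3] ⊔ OUT[B4] = {a: ⊤, b: -2, c: ⊤, d: 4, e: ⊤, f: -1}
Applying B5's transfer function to that IN value gives OUT[B5] (row B5 above).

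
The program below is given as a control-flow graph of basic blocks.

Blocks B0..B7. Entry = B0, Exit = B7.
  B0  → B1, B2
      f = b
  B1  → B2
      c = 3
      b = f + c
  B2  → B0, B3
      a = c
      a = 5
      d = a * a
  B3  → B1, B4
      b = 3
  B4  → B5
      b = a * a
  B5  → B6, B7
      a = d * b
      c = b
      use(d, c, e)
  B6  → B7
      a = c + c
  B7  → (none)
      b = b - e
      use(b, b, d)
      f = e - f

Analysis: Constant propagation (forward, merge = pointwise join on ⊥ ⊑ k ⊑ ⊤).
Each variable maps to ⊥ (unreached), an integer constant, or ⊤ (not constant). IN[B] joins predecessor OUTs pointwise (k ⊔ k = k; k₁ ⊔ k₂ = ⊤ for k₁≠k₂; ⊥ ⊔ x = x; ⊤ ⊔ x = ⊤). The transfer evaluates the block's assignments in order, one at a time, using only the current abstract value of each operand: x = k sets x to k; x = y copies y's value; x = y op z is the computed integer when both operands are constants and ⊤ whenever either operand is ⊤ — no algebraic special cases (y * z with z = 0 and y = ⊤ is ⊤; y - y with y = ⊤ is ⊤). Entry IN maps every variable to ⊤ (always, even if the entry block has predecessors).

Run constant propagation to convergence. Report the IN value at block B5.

Answer: {a: 5, b: 25, c: ⊤, d: 25, e: ⊤, f: ⊤}

Working:
Per-block solution:
  B0: | IN=(all ⊤) | OUT=(all ⊤)
  B1: | IN=(all ⊤) | OUT={c:3; rest ⊤}
  B2: | IN=(all ⊤) | OUT={a:5, d:25; rest ⊤}
  B3: | IN={a:5, d:25; rest ⊤} | OUT={a:5, b:3, d:25; rest ⊤}
  B4: | IN={a:5, b:3, d:25; rest ⊤} | OUT={a:5, b:25, d:25; rest ⊤}
  B5: | IN={a:5, b:25, d:25; rest ⊤} | OUT={a:625, b:25, c:25, d:25; rest ⊤}
  B6: | IN={a:625, b:25, c:25, d:25; rest ⊤} | OUT={a:50, b:25, c:25, d:25; rest ⊤}
  B7: | IN={b:25, c:25, d:25; rest ⊤} | OUT={c:25, d:25; rest ⊤}

Merge at B5: IN[B5] = OUT[B4] = {a: 5, b: 25, c: ⊤, d: 25, e: ⊤, f: ⊤}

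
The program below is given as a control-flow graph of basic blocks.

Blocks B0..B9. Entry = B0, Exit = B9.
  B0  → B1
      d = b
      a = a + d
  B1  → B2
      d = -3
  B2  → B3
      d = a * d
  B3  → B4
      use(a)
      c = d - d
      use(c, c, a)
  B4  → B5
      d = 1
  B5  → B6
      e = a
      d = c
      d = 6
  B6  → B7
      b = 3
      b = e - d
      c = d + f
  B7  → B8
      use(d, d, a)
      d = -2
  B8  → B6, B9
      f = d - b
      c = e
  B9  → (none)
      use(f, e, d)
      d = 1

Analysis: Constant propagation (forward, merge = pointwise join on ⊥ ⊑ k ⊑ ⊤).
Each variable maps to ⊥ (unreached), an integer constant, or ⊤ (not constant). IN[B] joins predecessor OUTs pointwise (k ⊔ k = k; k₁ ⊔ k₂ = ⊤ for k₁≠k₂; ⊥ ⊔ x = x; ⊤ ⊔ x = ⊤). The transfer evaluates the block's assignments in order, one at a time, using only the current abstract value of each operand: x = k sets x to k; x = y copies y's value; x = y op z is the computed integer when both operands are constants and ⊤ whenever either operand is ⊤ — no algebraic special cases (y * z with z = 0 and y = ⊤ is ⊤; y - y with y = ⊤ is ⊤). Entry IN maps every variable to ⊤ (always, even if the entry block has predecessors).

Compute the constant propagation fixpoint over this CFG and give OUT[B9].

Answer: {a: ⊤, b: ⊤, c: ⊤, d: 1, e: ⊤, f: ⊤}

Trace:
Per-block solution:
  B0:  IN=(all ⊤)  OUT=(all ⊤)
  B1:  IN=(all ⊤)  OUT={d:-3; rest ⊤}
  B2:  IN={d:-3; rest ⊤}  OUT=(all ⊤)
  B3:  IN=(all ⊤)  OUT=(all ⊤)
  B4:  IN=(all ⊤)  OUT={d:1; rest ⊤}
  B5:  IN={d:1; rest ⊤}  OUT={d:6; rest ⊤}
  B6:  IN=(all ⊤)  OUT=(all ⊤)
  B7:  IN=(all ⊤)  OUT={d:-2; rest ⊤}
  B8:  IN={d:-2; rest ⊤}  OUT={d:-2; rest ⊤}
  B9:  IN={d:-2; rest ⊤}  OUT={d:1; rest ⊤}

Merge at B9: IN[B9] = OUT[B8] = {a: ⊤, b: ⊤, c: ⊤, d: -2, e: ⊤, f: ⊤}
Applying B9's transfer function to that IN value gives OUT[B9] (row B9 above).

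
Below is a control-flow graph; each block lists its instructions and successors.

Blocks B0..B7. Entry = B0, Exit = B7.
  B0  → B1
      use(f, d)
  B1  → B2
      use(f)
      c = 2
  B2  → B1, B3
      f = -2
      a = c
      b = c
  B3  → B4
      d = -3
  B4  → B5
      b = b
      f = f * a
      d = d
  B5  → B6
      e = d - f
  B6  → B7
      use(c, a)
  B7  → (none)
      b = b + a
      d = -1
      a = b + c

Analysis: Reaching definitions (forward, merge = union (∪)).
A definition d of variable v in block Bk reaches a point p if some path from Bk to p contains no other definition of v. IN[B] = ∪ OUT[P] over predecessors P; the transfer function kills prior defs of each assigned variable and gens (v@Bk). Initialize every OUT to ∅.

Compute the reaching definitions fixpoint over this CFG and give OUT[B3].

Answer: {a@B2, b@B2, c@B1, d@B3, f@B2}

Working:
Per-block solution:
  B0: | IN={} | OUT={}
  B1: | IN={a@B2, b@B2, c@B1, f@B2} | OUT={a@B2, b@B2, c@B1, f@B2}
  B2: | IN={a@B2, b@B2, c@B1, f@B2} | OUT={a@B2, b@B2, c@B1, f@B2}
  B3: | IN={a@B2, b@B2, c@B1, f@B2} | OUT={a@B2, b@B2, c@B1, d@B3, f@B2}
  B4: | IN={a@B2, b@B2, c@B1, d@B3, f@B2} | OUT={a@B2, b@B4, c@B1, d@B4, f@B4}
  B5: | IN={a@B2, b@B4, c@B1, d@B4, f@B4} | OUT={a@B2, b@B4, c@B1, d@B4, e@B5, f@B4}
  B6: | IN={a@B2, b@B4, c@B1, d@B4, e@B5, f@B4} | OUT={a@B2, b@B4, c@B1, d@B4, e@B5, f@B4}
  B7: | IN={a@B2, b@B4, c@B1, d@B4, e@B5, f@B4} | OUT={a@B7, b@B7, c@B1, d@B7, e@B5, f@B4}

Merge at B3: IN[B3] = OUT[B2] = {a@B2, b@B2, c@B1, f@B2}
Applying B3's transfer function to that IN value gives OUT[B3] (row B3 above).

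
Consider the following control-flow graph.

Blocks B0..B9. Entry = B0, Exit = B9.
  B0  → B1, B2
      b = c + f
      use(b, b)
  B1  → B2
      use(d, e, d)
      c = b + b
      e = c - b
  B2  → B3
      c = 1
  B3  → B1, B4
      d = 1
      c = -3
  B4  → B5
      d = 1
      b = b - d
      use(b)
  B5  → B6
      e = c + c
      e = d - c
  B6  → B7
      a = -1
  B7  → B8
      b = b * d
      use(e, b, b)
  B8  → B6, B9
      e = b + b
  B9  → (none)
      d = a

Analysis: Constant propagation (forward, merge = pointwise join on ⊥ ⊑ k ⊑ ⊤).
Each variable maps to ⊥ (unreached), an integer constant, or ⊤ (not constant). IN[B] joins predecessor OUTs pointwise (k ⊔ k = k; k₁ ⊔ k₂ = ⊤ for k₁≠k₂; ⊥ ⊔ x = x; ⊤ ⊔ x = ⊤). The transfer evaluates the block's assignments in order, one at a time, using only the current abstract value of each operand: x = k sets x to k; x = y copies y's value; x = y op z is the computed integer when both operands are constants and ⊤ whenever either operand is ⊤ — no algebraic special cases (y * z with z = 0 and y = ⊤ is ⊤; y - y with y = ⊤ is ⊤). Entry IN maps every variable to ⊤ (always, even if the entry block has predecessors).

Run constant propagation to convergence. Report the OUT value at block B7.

Converged values:
  B0: | IN=(all ⊤) | OUT=(all ⊤)
  B1: | IN=(all ⊤) | OUT=(all ⊤)
  B2: | IN=(all ⊤) | OUT={c:1; rest ⊤}
  B3: | IN={c:1; rest ⊤} | OUT={c:-3, d:1; rest ⊤}
  B4: | IN={c:-3, d:1; rest ⊤} | OUT={c:-3, d:1; rest ⊤}
  B5: | IN={c:-3, d:1; rest ⊤} | OUT={c:-3, d:1, e:4; rest ⊤}
  B6: | IN={c:-3, d:1; rest ⊤} | OUT={a:-1, c:-3, d:1; rest ⊤}
  B7: | IN={a:-1, c:-3, d:1; rest ⊤} | OUT={a:-1, c:-3, d:1; rest ⊤}
  B8: | IN={a:-1, c:-3, d:1; rest ⊤} | OUT={a:-1, c:-3, d:1; rest ⊤}
  B9: | IN={a:-1, c:-3, d:1; rest ⊤} | OUT={a:-1, c:-3, d:-1; rest ⊤}

Merge at B7: IN[B7] = OUT[B6] = {a: -1, b: ⊤, c: -3, d: 1, e: ⊤, f: ⊤}
Applying B7's transfer function to that IN value gives OUT[B7] (row B7 above).

Answer: {a: -1, b: ⊤, c: -3, d: 1, e: ⊤, f: ⊤}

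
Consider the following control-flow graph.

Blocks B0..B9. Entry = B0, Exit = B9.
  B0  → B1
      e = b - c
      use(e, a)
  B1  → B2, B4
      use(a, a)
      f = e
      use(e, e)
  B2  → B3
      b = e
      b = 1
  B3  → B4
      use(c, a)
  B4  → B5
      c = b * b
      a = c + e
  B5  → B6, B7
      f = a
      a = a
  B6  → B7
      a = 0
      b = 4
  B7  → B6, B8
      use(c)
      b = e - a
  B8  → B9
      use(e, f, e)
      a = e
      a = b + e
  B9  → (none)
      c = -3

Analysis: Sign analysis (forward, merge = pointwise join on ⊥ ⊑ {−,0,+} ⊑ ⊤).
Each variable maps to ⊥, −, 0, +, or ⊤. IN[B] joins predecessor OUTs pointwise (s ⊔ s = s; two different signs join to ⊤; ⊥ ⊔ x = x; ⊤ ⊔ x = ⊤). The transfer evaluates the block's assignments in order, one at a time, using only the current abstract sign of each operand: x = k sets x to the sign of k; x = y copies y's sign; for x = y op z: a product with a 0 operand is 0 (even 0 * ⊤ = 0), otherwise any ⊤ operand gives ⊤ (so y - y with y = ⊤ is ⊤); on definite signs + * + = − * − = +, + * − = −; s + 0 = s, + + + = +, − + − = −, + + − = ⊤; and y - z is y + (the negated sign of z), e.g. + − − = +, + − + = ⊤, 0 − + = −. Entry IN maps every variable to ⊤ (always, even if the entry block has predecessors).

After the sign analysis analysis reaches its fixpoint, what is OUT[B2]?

Answer: {a: ⊤, b: +, c: ⊤, d: ⊤, e: ⊤, f: ⊤}

Trace:
Fixpoint table:
  B0:  IN=(all ⊤)  OUT=(all ⊤)
  B1:  IN=(all ⊤)  OUT=(all ⊤)
  B2:  IN=(all ⊤)  OUT={b:+; rest ⊤}
  B3:  IN={b:+; rest ⊤}  OUT={b:+; rest ⊤}
  B4:  IN=(all ⊤)  OUT=(all ⊤)
  B5:  IN=(all ⊤)  OUT=(all ⊤)
  B6:  IN=(all ⊤)  OUT={a:0, b:+; rest ⊤}
  B7:  IN=(all ⊤)  OUT=(all ⊤)
  B8:  IN=(all ⊤)  OUT=(all ⊤)
  B9:  IN=(all ⊤)  OUT={c:-; rest ⊤}

Merge at B2: IN[B2] = OUT[B1] = {a: ⊤, b: ⊤, c: ⊤, d: ⊤, e: ⊤, f: ⊤}
Applying B2's transfer function to that IN value gives OUT[B2] (row B2 above).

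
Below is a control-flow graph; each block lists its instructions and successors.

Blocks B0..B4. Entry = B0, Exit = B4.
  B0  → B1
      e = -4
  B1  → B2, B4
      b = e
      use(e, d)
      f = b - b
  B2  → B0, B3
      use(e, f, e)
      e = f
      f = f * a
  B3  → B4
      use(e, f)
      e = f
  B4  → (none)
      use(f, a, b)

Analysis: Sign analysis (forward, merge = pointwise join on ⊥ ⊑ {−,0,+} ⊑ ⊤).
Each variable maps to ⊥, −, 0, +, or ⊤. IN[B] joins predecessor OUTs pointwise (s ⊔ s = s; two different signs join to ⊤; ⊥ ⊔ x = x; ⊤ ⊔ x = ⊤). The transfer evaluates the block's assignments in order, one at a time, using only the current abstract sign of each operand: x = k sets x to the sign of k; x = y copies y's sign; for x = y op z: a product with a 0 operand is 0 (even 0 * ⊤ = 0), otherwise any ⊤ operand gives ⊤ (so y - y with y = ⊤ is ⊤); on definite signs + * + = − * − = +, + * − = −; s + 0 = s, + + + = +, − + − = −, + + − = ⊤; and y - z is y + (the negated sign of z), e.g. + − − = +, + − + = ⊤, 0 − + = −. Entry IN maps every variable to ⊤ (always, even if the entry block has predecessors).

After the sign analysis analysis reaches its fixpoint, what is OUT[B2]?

Per-block solution:
  B0:   IN=(all ⊤)   OUT={e:-; rest ⊤}
  B1:   IN={e:-; rest ⊤}   OUT={b:-, e:-; rest ⊤}
  B2:   IN={b:-, e:-; rest ⊤}   OUT={b:-; rest ⊤}
  B3:   IN={b:-; rest ⊤}   OUT={b:-; rest ⊤}
  B4:   IN={b:-; rest ⊤}   OUT={b:-; rest ⊤}

Merge at B2: IN[B2] = OUT[B1] = {a: ⊤, b: -, c: ⊤, d: ⊤, e: -, f: ⊤}
Applying B2's transfer function to that IN value gives OUT[B2] (row B2 above).

Answer: {a: ⊤, b: -, c: ⊤, d: ⊤, e: ⊤, f: ⊤}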